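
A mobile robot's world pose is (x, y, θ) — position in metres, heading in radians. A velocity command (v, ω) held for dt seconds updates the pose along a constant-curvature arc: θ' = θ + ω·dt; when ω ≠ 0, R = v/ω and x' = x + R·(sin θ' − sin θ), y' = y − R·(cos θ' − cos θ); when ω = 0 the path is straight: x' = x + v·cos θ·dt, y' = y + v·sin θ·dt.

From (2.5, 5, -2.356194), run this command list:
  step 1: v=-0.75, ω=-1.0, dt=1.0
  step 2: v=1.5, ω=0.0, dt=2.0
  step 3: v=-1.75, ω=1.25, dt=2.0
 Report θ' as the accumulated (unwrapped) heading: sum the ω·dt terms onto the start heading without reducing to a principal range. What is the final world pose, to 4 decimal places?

step 1: θ'=-3.3562 (R=0.7500) → pose (3.1900, 5.2025, -3.3562)
step 2: θ'=-3.3562 (straight) → pose (0.2589, 5.8413, -3.3562)
step 3: θ'=-0.8562 (R=-1.4000) → pose (1.6145, 8.1267, -0.8562)

(1.6145, 8.1267, -0.8562)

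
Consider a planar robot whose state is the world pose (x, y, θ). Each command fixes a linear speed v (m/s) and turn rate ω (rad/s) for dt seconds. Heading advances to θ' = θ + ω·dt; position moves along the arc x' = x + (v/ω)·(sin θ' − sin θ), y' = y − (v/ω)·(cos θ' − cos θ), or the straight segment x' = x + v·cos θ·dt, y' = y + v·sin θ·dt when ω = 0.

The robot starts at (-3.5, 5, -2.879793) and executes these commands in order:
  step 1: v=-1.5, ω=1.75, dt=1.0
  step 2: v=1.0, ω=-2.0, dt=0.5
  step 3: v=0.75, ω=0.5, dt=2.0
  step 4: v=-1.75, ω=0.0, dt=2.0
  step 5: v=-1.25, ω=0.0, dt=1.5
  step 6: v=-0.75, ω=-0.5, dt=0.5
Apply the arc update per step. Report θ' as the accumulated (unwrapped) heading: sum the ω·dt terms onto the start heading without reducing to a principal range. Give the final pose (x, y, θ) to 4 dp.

step 1: θ'=-1.1298 (R=-0.8571) → pose (-2.9467, 6.1938, -1.1298)
step 2: θ'=-2.1298 (R=-0.5000) → pose (-2.9750, 5.7152, -2.1298)
step 3: θ'=-1.1298 (R=1.5000) → pose (-3.0598, 4.2794, -1.1298)
step 4: θ'=-1.1298 (straight) → pose (-4.5537, 7.4446, -1.1298)
step 5: θ'=-1.1298 (straight) → pose (-5.3541, 9.1402, -1.1298)
step 6: θ'=-1.3798 (R=1.5000) → pose (-5.4703, 9.4957, -1.3798)

(-5.4703, 9.4957, -1.3798)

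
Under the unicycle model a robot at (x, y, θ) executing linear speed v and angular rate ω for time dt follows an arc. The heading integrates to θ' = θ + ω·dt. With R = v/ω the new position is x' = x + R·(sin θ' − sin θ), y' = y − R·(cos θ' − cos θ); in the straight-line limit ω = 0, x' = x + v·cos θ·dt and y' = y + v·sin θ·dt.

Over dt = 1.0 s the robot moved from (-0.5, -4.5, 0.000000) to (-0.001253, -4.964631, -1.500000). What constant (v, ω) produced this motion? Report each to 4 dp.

Δθ = -1.500000 − 0.000000 = -1.500000
ω = Δθ/dt = -1.500000/1.0 = -1.5000
R = Δx/(sin θ' − sin θ) = -0.5000
v = R·ω = -0.5000·-1.5000 = 0.7500

v = 0.7500, ω = -1.5000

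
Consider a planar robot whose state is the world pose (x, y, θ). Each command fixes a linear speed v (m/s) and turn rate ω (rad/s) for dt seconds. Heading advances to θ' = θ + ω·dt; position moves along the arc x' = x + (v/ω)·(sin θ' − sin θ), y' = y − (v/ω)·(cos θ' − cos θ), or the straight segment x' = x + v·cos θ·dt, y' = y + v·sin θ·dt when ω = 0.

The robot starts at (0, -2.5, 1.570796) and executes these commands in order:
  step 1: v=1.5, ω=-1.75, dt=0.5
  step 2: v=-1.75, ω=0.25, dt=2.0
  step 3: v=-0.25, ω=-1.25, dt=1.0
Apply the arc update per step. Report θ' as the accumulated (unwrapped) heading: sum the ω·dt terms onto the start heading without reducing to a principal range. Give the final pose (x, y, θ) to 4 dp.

step 1: θ'=0.6958 (R=-0.8571) → pose (0.3077, -1.8421, 0.6958)
step 2: θ'=1.1958 (R=-7.0000) → pose (-1.7189, -4.6510, 1.1958)
step 3: θ'=-0.0542 (R=0.2000) → pose (-1.9158, -4.7775, -0.0542)

(-1.9158, -4.7775, -0.0542)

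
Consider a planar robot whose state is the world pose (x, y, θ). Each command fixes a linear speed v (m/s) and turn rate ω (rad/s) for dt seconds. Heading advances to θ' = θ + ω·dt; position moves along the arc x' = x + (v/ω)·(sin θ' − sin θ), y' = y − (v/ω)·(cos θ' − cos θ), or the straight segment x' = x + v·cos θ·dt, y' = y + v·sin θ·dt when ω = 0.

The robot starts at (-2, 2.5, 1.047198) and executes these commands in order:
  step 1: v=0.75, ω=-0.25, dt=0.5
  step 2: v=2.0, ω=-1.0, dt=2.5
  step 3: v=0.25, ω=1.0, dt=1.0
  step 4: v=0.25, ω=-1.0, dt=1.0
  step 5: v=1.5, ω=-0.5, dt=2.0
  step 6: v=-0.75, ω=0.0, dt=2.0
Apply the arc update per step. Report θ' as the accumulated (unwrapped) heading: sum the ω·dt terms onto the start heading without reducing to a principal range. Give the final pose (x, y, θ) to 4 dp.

(1.8991, -0.5454, -2.5778)

step 1: θ'=0.9222 (R=-3.0000) → pose (-1.7927, 2.8122, 0.9222)
step 2: θ'=-1.5778 (R=-2.0000) → pose (1.8011, 1.5901, -1.5778)
step 3: θ'=-0.5778 (R=0.2500) → pose (1.9145, 1.3789, -0.5778)
step 4: θ'=-1.5778 (R=-0.2500) → pose (2.0280, 1.1677, -1.5778)
step 5: θ'=-2.5778 (R=-3.0000) → pose (0.6312, -1.3470, -2.5778)
step 6: θ'=-2.5778 (straight) → pose (1.8991, -0.5454, -2.5778)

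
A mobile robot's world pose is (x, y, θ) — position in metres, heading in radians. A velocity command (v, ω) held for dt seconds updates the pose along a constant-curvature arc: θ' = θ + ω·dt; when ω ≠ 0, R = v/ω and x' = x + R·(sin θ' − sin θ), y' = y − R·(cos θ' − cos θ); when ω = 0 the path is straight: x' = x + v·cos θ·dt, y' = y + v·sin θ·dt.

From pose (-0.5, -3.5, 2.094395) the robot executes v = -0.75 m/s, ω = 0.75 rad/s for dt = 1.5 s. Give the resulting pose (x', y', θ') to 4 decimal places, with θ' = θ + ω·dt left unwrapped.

θ' = 2.0944 + 0.75·1.5 = 3.2194
R = v/ω = -0.75/0.75 = -1.0000
x' = -0.5 + -1.0000·(sin 3.2194 − sin 2.0944) = 0.4437
y' = -3.5 − -1.0000·(cos 3.2194 − cos 2.0944) = -3.9970

(0.4437, -3.9970, 3.2194)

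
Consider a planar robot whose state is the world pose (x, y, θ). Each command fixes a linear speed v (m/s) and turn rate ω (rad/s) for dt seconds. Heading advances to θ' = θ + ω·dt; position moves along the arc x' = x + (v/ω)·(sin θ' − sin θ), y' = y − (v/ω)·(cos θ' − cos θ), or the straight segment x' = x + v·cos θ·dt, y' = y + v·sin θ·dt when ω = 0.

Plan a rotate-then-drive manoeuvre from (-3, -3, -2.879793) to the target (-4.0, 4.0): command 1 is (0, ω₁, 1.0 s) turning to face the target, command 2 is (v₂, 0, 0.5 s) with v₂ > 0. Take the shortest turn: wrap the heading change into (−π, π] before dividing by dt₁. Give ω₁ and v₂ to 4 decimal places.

heading to target = atan2(4−-3, -4−-3) = 1.7127
Δθ = wrap(1.7127 − -2.8798) = -1.6907; ω₁ = Δθ/dt₁ = -1.6907
distance = √((-4−-3)² + (4−-3)²) = 7.0711; v₂ = distance/dt₂ = 14.1421

ω₁ = -1.6907, v₂ = 14.1421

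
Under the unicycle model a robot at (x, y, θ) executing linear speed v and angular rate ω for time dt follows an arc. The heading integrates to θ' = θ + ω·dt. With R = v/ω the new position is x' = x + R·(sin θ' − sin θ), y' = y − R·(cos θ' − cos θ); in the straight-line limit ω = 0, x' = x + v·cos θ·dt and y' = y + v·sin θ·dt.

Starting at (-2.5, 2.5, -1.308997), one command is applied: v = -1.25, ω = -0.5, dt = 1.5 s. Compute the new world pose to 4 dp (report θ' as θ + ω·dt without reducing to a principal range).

(-2.2931, 4.3196, -2.0590)

θ' = -1.3090 + -0.5·1.5 = -2.0590
R = v/ω = -1.25/-0.5 = 2.5000
x' = -2.5 + 2.5000·(sin -2.0590 − sin -1.3090) = -2.2931
y' = 2.5 − 2.5000·(cos -2.0590 − cos -1.3090) = 4.3196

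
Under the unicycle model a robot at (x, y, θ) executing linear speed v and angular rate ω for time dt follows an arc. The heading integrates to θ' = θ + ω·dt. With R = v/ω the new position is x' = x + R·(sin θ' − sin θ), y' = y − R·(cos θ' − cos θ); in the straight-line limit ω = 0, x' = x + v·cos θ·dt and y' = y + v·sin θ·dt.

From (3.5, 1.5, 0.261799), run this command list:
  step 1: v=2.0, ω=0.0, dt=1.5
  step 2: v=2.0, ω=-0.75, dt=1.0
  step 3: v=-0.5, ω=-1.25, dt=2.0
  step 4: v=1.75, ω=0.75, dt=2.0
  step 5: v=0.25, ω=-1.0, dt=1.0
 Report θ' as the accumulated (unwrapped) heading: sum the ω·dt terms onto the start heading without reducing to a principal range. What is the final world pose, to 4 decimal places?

(6.3992, 0.0868, -2.4882)

step 1: θ'=0.2618 (straight) → pose (6.3978, 2.2765, 0.2618)
step 2: θ'=-0.4882 (R=-2.6667) → pose (8.3387, 2.0558, -0.4882)
step 3: θ'=-2.9882 (R=0.4000) → pose (8.4652, 2.8044, -2.9882)
step 4: θ'=-1.4882 (R=2.3333) → pose (6.4964, 0.3059, -1.4882)
step 5: θ'=-2.4882 (R=-0.2500) → pose (6.3992, 0.0868, -2.4882)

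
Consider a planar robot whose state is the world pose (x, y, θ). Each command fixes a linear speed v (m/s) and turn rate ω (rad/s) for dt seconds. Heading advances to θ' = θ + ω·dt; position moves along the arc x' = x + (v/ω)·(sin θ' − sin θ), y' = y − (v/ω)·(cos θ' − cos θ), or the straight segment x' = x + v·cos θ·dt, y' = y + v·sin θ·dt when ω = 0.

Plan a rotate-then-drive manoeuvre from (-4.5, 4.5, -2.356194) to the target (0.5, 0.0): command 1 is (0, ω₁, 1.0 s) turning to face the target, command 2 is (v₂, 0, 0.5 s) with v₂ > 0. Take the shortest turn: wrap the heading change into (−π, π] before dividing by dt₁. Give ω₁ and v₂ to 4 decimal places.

ω₁ = 1.6234, v₂ = 13.4536

heading to target = atan2(0−4.5, 0.5−-4.5) = -0.7328
Δθ = wrap(-0.7328 − -2.3562) = 1.6234; ω₁ = Δθ/dt₁ = 1.6234
distance = √((0.5−-4.5)² + (0−4.5)²) = 6.7268; v₂ = distance/dt₂ = 13.4536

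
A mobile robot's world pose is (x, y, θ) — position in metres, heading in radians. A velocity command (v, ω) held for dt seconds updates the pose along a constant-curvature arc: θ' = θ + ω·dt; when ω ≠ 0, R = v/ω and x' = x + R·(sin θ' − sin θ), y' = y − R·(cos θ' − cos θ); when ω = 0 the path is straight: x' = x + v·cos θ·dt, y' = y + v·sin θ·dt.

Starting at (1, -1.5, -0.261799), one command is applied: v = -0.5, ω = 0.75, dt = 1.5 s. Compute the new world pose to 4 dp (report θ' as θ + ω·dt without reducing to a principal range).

(0.3208, -1.7106, 0.8632)

θ' = -0.2618 + 0.75·1.5 = 0.8632
R = v/ω = -0.5/0.75 = -0.6667
x' = 1 + -0.6667·(sin 0.8632 − sin -0.2618) = 0.3208
y' = -1.5 − -0.6667·(cos 0.8632 − cos -0.2618) = -1.7106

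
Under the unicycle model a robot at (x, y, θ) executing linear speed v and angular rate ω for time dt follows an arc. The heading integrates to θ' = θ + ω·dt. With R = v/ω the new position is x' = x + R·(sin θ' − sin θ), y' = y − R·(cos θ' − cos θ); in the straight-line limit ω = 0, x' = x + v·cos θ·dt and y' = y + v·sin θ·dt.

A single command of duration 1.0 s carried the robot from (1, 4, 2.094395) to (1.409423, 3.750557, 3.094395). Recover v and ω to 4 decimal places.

Δθ = 3.094395 − 2.094395 = 1.000000
ω = Δθ/dt = 1.000000/1.0 = 1.0000
R = Δx/(sin θ' − sin θ) = -0.5000
v = R·ω = -0.5000·1.0000 = -0.5000

v = -0.5000, ω = 1.0000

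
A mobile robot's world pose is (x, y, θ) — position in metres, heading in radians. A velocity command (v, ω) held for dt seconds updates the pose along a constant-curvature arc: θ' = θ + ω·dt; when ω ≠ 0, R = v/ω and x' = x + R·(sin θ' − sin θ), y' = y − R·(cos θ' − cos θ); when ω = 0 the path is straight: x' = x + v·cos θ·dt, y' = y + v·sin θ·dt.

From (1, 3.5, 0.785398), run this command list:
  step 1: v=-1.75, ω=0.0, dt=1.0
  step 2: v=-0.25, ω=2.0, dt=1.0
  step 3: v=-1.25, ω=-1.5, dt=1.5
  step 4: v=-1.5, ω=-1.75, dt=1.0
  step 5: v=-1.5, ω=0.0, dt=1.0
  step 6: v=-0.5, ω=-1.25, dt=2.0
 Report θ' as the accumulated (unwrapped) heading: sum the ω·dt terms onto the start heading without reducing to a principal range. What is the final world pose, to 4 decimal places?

(-1.2300, 2.8790, -3.7146)

step 1: θ'=0.7854 (straight) → pose (-0.2374, 2.2626, 0.7854)
step 2: θ'=2.7854 (R=-0.1250) → pose (-0.1926, 2.0570, 2.7854)
step 3: θ'=0.5354 (R=0.8333) → pose (-0.0581, 0.5593, 0.5354)
step 4: θ'=-1.2146 (R=0.8571) → pose (-1.2987, 0.9976, -1.2146)
step 5: θ'=-1.2146 (straight) → pose (-1.8218, 2.4034, -1.2146)
step 6: θ'=-3.7146 (R=0.4000) → pose (-1.2300, 2.8790, -3.7146)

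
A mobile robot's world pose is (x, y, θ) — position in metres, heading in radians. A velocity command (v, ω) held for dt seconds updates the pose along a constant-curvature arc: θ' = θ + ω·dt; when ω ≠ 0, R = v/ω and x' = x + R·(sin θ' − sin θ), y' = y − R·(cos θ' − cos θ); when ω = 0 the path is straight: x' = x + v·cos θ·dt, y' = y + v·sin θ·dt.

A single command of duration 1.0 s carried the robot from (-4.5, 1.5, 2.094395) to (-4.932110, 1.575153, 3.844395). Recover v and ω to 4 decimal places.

Δθ = 3.844395 − 2.094395 = 1.750000
ω = Δθ/dt = 1.750000/1.0 = 1.7500
R = Δx/(sin θ' − sin θ) = 0.2857
v = R·ω = 0.2857·1.7500 = 0.5000

v = 0.5000, ω = 1.7500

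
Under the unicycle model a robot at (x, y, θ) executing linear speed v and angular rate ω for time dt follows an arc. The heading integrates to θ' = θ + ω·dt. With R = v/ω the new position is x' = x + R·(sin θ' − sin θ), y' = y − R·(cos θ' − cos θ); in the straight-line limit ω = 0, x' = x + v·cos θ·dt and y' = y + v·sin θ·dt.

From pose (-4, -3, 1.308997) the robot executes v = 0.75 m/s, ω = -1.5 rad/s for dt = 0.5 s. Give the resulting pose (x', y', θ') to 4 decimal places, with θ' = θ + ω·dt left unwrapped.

(-3.7822, -2.7055, 0.5590)

θ' = 1.3090 + -1.5·0.5 = 0.5590
R = v/ω = 0.75/-1.5 = -0.5000
x' = -4 + -0.5000·(sin 0.5590 − sin 1.3090) = -3.7822
y' = -3 − -0.5000·(cos 0.5590 − cos 1.3090) = -2.7055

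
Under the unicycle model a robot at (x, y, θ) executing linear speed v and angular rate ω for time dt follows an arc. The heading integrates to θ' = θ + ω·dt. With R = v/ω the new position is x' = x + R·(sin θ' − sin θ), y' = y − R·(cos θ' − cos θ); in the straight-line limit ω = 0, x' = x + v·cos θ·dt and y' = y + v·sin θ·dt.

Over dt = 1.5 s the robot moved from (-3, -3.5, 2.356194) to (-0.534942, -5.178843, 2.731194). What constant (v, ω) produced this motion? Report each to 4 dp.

Δθ = 2.731194 − 2.356194 = 0.375000
ω = Δθ/dt = 0.375000/1.5 = 0.2500
R = Δx/(sin θ' − sin θ) = -8.0000
v = R·ω = -8.0000·0.2500 = -2.0000

v = -2.0000, ω = 0.2500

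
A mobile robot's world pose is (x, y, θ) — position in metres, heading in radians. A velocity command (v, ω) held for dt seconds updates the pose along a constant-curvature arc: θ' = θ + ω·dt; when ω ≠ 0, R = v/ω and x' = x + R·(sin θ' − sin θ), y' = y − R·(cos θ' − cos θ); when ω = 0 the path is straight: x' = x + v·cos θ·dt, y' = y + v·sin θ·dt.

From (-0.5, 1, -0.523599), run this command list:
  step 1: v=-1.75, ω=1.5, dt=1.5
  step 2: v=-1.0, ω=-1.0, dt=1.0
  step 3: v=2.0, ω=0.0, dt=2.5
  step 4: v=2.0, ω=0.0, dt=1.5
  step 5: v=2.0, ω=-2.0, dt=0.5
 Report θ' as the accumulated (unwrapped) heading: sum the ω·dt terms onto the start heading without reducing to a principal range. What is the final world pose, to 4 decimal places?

(4.3553, 4.4350, -0.2736)

step 1: θ'=1.7264 (R=-1.1667) → pose (-2.2359, -0.1912, 1.7264)
step 2: θ'=0.7264 (R=1.0000) → pose (-2.5596, -1.0937, 0.7264)
step 3: θ'=0.7264 (straight) → pose (1.1782, 2.2272, 0.7264)
step 4: θ'=0.7264 (straight) → pose (3.4209, 4.2198, 0.7264)
step 5: θ'=-0.2736 (R=-1.0000) → pose (4.3553, 4.4350, -0.2736)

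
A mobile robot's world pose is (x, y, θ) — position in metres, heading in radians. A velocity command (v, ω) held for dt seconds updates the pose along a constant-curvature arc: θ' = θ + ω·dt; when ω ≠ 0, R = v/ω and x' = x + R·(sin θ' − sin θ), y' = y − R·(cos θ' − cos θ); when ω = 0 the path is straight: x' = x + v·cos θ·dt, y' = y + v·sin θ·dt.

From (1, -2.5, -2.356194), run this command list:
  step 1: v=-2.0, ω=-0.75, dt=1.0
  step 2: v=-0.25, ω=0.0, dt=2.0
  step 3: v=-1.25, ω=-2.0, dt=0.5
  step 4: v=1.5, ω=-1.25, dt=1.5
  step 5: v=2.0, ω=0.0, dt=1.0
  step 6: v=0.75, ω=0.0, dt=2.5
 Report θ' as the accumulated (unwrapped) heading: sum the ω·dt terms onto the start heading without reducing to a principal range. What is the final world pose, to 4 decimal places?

step 1: θ'=-3.1062 (R=2.6667) → pose (2.7912, -1.7206, -3.1062)
step 2: θ'=-3.1062 (straight) → pose (3.2909, -1.7029, -3.1062)
step 3: θ'=-4.1062 (R=0.6250) → pose (3.8267, -1.9714, -4.1062)
step 4: θ'=-5.9812 (R=-1.2000) → pose (4.4560, -0.1421, -5.9812)
step 5: θ'=-5.9812 (straight) → pose (6.3655, 0.4528, -5.9812)
step 6: θ'=-5.9812 (straight) → pose (8.1556, 1.0105, -5.9812)

(8.1556, 1.0105, -5.9812)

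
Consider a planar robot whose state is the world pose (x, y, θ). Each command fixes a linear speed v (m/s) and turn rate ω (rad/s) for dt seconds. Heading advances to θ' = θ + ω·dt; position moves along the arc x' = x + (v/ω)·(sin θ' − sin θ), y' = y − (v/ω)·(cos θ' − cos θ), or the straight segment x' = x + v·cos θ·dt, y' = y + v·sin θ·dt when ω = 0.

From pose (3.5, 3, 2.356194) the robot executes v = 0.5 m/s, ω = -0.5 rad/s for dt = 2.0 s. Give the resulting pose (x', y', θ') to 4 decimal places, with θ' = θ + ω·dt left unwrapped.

θ' = 2.3562 + -0.5·2.0 = 1.3562
R = v/ω = 0.5/-0.5 = -1.0000
x' = 3.5 + -1.0000·(sin 1.3562 − sin 2.3562) = 3.2300
y' = 3 − -1.0000·(cos 1.3562 − cos 2.3562) = 3.9201

(3.2300, 3.9201, 1.3562)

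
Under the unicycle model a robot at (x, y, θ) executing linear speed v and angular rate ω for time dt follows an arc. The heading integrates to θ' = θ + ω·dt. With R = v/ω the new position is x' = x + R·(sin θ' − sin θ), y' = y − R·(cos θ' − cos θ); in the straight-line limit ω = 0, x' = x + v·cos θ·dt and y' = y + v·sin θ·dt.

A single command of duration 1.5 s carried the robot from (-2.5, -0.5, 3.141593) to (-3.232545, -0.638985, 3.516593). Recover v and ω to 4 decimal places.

Δθ = 3.516593 − 3.141593 = 0.375000
ω = Δθ/dt = 0.375000/1.5 = 0.2500
R = Δx/(sin θ' − sin θ) = 2.0000
v = R·ω = 2.0000·0.2500 = 0.5000

v = 0.5000, ω = 0.2500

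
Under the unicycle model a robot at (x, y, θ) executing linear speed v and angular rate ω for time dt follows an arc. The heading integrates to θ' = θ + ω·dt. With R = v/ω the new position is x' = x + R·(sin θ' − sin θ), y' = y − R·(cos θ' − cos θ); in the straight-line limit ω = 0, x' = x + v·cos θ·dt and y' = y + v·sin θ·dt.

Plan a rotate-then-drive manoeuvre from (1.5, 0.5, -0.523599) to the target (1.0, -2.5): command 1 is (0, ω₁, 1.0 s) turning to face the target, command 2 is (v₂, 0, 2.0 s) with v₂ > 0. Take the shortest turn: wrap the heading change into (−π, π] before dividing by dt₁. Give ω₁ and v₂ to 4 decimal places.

heading to target = atan2(-2.5−0.5, 1−1.5) = -1.7359
Δθ = wrap(-1.7359 − -0.5236) = -1.2123; ω₁ = Δθ/dt₁ = -1.2123
distance = √((1−1.5)² + (-2.5−0.5)²) = 3.0414; v₂ = distance/dt₂ = 1.5207

ω₁ = -1.2123, v₂ = 1.5207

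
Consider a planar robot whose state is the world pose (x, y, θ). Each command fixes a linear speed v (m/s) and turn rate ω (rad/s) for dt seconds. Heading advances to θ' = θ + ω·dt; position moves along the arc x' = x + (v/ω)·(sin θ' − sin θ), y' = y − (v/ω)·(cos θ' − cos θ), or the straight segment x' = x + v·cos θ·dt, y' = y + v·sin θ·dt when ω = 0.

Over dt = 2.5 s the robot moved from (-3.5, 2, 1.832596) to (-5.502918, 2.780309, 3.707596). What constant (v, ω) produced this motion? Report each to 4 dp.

v = 1.0000, ω = 0.7500

Δθ = 3.707596 − 1.832596 = 1.875000
ω = Δθ/dt = 1.875000/2.5 = 0.7500
R = Δx/(sin θ' − sin θ) = 1.3333
v = R·ω = 1.3333·0.7500 = 1.0000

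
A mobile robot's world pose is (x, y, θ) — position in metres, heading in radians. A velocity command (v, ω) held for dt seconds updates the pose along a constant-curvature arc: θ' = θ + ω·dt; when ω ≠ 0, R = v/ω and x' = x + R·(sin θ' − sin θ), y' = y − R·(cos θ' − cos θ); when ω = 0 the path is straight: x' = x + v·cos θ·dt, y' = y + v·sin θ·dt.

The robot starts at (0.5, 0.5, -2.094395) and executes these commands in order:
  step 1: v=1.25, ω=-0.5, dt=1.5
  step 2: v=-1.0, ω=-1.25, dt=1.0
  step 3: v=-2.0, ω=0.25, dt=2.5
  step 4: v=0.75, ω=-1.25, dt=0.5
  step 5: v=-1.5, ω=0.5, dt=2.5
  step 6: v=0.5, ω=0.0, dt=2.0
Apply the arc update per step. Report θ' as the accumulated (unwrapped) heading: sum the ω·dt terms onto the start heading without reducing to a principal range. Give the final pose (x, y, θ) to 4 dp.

step 1: θ'=-2.8444 (R=-2.5000) → pose (-0.9330, -0.6404, -2.8444)
step 2: θ'=-4.0944 (R=0.8000) → pose (-0.0467, -0.9418, -4.0944)
step 3: θ'=-3.4694 (R=-8.0000) → pose (3.8980, -3.8806, -3.4694)
step 4: θ'=-4.0944 (R=-0.6000) → pose (3.6021, -3.6602, -4.0944)
step 5: θ'=-2.8444 (R=-3.0000) → pose (6.9258, -4.7905, -2.8444)
step 6: θ'=-2.8444 (straight) → pose (5.9696, -5.0833, -2.8444)

(5.9696, -5.0833, -2.8444)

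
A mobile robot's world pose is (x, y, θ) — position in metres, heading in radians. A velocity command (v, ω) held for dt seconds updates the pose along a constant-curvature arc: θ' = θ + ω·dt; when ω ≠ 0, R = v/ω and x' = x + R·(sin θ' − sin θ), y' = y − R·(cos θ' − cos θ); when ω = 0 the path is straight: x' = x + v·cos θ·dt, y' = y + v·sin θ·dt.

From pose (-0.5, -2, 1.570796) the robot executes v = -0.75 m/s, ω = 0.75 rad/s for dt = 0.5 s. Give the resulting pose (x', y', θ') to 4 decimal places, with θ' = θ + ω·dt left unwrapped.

(-0.4305, -2.3663, 1.9458)

θ' = 1.5708 + 0.75·0.5 = 1.9458
R = v/ω = -0.75/0.75 = -1.0000
x' = -0.5 + -1.0000·(sin 1.9458 − sin 1.5708) = -0.4305
y' = -2 − -1.0000·(cos 1.9458 − cos 1.5708) = -2.3663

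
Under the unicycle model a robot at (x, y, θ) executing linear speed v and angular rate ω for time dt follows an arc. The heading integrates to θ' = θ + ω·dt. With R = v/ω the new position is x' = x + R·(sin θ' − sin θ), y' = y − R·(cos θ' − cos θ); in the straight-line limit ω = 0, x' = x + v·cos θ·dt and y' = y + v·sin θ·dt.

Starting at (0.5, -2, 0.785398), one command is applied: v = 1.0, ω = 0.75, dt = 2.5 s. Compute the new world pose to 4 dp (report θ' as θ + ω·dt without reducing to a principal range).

θ' = 0.7854 + 0.75·2.5 = 2.6604
R = v/ω = 1.0/0.75 = 1.3333
x' = 0.5 + 1.3333·(sin 2.6604 − sin 0.7854) = 0.1743
y' = -2 − 1.3333·(cos 2.6604 − cos 0.7854) = 0.1247

(0.1743, 0.1247, 2.6604)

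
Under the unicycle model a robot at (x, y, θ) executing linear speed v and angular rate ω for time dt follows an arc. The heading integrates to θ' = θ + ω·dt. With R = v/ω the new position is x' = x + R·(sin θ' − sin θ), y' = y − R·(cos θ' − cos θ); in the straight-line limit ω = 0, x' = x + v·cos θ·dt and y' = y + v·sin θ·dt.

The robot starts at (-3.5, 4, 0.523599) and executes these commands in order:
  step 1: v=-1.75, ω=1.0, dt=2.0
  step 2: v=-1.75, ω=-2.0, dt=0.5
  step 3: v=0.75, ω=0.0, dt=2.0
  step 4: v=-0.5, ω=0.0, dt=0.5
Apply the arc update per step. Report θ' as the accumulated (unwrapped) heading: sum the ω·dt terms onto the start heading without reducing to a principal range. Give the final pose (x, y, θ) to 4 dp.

(-3.2129, 1.5523, 1.5236)

step 1: θ'=2.5236 (R=-1.7500) → pose (-3.6390, 1.0581, 2.5236)
step 2: θ'=1.5236 (R=0.8750) → pose (-3.2719, 0.3037, 1.5236)
step 3: θ'=1.5236 (straight) → pose (-3.2011, 1.8020, 1.5236)
step 4: θ'=1.5236 (straight) → pose (-3.2129, 1.5523, 1.5236)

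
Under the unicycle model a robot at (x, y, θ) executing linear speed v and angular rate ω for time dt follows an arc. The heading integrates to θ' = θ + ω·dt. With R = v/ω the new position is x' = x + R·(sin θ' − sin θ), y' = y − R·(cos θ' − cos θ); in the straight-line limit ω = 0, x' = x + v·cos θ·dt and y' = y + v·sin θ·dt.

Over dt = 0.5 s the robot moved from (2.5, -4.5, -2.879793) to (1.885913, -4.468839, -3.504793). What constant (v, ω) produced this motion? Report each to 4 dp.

Δθ = -3.504793 − -2.879793 = -0.625000
ω = Δθ/dt = -0.625000/0.5 = -1.2500
R = Δx/(sin θ' − sin θ) = -1.0000
v = R·ω = -1.0000·-1.2500 = 1.2500

v = 1.2500, ω = -1.2500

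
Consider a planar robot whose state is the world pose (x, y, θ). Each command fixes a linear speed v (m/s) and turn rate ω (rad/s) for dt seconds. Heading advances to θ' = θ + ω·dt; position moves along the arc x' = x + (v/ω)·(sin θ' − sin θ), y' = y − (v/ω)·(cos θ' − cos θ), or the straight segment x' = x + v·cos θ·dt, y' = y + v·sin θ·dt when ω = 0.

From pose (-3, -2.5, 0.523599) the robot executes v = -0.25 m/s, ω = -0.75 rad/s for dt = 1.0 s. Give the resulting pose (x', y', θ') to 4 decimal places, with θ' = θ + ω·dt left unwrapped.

(-3.2415, -2.5362, -0.2264)

θ' = 0.5236 + -0.75·1.0 = -0.2264
R = v/ω = -0.25/-0.75 = 0.3333
x' = -3 + 0.3333·(sin -0.2264 − sin 0.5236) = -3.2415
y' = -2.5 − 0.3333·(cos -0.2264 − cos 0.5236) = -2.5362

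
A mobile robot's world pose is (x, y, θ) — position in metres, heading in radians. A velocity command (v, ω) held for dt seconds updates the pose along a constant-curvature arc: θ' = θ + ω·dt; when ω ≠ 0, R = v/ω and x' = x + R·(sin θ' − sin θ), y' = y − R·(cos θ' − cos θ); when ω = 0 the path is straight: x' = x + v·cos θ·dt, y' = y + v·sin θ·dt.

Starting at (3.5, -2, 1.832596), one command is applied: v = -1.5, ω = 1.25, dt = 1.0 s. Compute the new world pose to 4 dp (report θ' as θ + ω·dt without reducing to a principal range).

(4.5884, -2.8873, 3.0826)

θ' = 1.8326 + 1.25·1.0 = 3.0826
R = v/ω = -1.5/1.25 = -1.2000
x' = 3.5 + -1.2000·(sin 3.0826 − sin 1.8326) = 4.5884
y' = -2 − -1.2000·(cos 3.0826 − cos 1.8326) = -2.8873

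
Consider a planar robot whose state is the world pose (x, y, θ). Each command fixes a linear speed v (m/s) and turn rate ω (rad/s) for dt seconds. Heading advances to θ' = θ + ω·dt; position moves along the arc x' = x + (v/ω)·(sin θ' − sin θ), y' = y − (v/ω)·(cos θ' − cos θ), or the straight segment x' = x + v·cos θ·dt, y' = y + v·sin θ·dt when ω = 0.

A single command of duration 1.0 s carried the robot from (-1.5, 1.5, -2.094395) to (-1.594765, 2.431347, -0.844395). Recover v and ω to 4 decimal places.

Δθ = -0.844395 − -2.094395 = 1.250000
ω = Δθ/dt = 1.250000/1.0 = 1.2500
R = −Δy/(cos θ' − cos θ) = -0.8000
v = R·ω = -0.8000·1.2500 = -1.0000

v = -1.0000, ω = 1.2500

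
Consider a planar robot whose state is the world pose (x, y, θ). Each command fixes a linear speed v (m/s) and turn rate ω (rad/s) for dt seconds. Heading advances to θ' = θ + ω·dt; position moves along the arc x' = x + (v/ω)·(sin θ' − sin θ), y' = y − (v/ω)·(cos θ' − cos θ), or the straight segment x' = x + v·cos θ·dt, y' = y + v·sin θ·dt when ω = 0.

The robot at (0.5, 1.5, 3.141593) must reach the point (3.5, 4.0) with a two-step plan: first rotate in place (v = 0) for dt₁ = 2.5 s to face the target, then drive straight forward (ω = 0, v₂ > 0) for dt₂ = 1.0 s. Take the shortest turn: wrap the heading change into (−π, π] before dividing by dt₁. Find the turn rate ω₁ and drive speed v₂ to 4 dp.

ω₁ = -0.9787, v₂ = 3.9051

heading to target = atan2(4−1.5, 3.5−0.5) = 0.6947
Δθ = wrap(0.6947 − 3.1416) = -2.4469; ω₁ = Δθ/dt₁ = -0.9787
distance = √((3.5−0.5)² + (4−1.5)²) = 3.9051; v₂ = distance/dt₂ = 3.9051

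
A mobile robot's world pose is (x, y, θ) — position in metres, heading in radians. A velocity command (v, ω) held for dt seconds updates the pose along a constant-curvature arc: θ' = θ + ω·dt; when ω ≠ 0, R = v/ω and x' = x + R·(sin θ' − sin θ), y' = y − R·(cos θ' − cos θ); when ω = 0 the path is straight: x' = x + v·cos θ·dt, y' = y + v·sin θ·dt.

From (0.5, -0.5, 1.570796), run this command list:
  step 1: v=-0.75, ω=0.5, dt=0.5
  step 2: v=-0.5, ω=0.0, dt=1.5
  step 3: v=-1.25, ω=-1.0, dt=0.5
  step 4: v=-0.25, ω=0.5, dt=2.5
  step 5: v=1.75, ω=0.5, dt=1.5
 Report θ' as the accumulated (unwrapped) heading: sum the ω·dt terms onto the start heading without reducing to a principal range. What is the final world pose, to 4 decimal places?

(-1.5684, -2.2619, 3.3208)

step 1: θ'=1.8208 (R=-1.5000) → pose (0.5466, -0.8711, 1.8208)
step 2: θ'=1.8208 (straight) → pose (0.7322, -1.5978, 1.8208)
step 3: θ'=1.3208 (R=1.2500) → pose (0.7322, -2.2163, 1.3208)
step 4: θ'=2.5708 (R=-0.5000) → pose (0.9465, -2.7607, 2.5708)
step 5: θ'=3.3208 (R=3.5000) → pose (-1.5684, -2.2619, 3.3208)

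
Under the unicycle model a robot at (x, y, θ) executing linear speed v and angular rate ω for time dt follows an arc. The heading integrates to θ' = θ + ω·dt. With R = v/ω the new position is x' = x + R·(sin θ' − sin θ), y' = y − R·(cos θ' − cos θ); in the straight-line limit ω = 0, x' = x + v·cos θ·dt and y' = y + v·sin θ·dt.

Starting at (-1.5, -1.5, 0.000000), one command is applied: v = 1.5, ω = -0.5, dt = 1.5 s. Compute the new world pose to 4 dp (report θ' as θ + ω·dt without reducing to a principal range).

θ' = 0.0000 + -0.5·1.5 = -0.7500
R = v/ω = 1.5/-0.5 = -3.0000
x' = -1.5 + -3.0000·(sin -0.7500 − sin 0.0000) = 0.5449
y' = -1.5 − -3.0000·(cos -0.7500 − cos 0.0000) = -2.3049

(0.5449, -2.3049, -0.7500)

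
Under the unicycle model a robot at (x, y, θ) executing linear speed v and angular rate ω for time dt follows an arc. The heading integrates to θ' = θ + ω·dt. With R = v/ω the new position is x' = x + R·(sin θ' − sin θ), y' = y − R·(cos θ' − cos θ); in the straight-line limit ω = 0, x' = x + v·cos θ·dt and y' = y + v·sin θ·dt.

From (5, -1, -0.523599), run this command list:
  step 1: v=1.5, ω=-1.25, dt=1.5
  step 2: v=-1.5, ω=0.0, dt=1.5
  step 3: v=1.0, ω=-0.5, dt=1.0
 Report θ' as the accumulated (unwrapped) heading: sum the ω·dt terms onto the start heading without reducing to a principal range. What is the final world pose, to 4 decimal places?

(5.9970, -1.8692, -2.8986)

step 1: θ'=-2.3986 (R=-1.2000) → pose (5.2118, -2.9230, -2.3986)
step 2: θ'=-2.3986 (straight) → pose (6.8688, -1.4009, -2.3986)
step 3: θ'=-2.8986 (R=-2.0000) → pose (5.9970, -1.8692, -2.8986)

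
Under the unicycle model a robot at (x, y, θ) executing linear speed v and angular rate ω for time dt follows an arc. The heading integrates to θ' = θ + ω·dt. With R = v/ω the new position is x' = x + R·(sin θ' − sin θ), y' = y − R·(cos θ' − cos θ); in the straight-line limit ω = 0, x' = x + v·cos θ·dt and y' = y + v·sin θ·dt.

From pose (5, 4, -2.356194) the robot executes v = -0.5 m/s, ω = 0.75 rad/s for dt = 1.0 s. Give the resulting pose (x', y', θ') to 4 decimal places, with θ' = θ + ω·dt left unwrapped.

θ' = -2.3562 + 0.75·1.0 = -1.6062
R = v/ω = -0.5/0.75 = -0.6667
x' = 5 + -0.6667·(sin -1.6062 − sin -2.3562) = 5.1948
y' = 4 − -0.6667·(cos -1.6062 − cos -2.3562) = 4.4478

(5.1948, 4.4478, -1.6062)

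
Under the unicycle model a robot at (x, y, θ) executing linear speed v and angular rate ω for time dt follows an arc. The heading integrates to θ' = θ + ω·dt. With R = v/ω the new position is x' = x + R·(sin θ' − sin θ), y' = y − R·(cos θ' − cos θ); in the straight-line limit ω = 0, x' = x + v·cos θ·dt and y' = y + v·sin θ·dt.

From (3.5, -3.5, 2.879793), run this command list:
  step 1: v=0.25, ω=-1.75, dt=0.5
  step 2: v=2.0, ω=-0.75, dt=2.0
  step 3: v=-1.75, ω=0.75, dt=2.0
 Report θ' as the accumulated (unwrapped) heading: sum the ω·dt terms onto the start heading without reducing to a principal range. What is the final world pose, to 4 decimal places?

(3.5486, -2.9902, 2.0048)

step 1: θ'=2.0048 (R=-0.1429) → pose (3.4074, -3.4221, 2.0048)
step 2: θ'=0.5048 (R=-2.6667) → pose (4.5371, 0.0333, 0.5048)
step 3: θ'=2.0048 (R=-2.3333) → pose (3.5486, -2.9902, 2.0048)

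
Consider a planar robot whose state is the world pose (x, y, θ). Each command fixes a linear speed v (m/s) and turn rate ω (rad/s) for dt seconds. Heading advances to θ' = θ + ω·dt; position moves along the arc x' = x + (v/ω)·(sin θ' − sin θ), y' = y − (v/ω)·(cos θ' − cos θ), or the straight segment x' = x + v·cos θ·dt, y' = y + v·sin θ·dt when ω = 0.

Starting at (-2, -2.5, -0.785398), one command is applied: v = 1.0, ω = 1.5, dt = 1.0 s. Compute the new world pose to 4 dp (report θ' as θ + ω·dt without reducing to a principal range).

θ' = -0.7854 + 1.5·1.0 = 0.7146
R = v/ω = 1.0/1.5 = 0.6667
x' = -2 + 0.6667·(sin 0.7146 − sin -0.7854) = -1.0917
y' = -2.5 − 0.6667·(cos 0.7146 − cos -0.7854) = -2.5322

(-1.0917, -2.5322, 0.7146)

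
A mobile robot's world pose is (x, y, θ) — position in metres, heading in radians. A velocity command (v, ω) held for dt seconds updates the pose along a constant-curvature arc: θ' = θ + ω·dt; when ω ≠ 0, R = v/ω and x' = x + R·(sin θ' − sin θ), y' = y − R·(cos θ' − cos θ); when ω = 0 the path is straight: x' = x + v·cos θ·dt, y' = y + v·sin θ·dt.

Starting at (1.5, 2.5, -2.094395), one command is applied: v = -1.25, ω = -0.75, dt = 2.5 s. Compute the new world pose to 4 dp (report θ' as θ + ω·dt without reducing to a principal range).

(4.1708, 2.7942, -3.9694)

θ' = -2.0944 + -0.75·2.5 = -3.9694
R = v/ω = -1.25/-0.75 = 1.6667
x' = 1.5 + 1.6667·(sin -3.9694 − sin -2.0944) = 4.1708
y' = 2.5 − 1.6667·(cos -3.9694 − cos -2.0944) = 2.7942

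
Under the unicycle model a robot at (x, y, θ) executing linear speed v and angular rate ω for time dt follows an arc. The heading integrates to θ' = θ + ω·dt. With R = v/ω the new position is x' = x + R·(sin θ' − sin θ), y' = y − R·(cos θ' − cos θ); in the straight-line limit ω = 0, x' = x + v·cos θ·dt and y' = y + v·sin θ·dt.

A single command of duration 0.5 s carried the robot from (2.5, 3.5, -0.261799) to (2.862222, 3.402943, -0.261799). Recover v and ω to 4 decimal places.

v = 0.7500, ω = 0.0000

Δθ = -0.261799 − -0.261799 = 0.000000
ω = Δθ/dt = 0.000000/0.5 = 0.0000
ω = 0 → v = (Δx·cos θ + Δy·sin θ)/dt = 0.7500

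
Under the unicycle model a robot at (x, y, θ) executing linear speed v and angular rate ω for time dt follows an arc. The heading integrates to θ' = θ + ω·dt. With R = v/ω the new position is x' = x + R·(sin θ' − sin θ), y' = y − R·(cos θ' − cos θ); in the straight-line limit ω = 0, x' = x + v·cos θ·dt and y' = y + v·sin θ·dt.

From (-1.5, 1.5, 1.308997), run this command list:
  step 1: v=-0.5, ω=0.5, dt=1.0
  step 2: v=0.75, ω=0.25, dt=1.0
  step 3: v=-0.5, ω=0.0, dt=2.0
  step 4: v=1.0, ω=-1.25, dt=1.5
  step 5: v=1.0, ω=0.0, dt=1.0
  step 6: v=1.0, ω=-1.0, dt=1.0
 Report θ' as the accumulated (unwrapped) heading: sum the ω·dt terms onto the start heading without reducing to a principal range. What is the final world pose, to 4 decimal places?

(1.1521, 1.8680, -0.8160)

step 1: θ'=1.8090 (R=-1.0000) → pose (-1.5058, 1.0052, 1.8090)
step 2: θ'=2.0590 (R=3.0000) → pose (-1.7716, 1.7045, 2.0590)
step 3: θ'=2.0590 (straight) → pose (-1.3026, 0.8213, 2.0590)
step 4: θ'=0.1840 (R=-0.8000) → pose (-0.7424, 1.9830, 0.1840)
step 5: θ'=0.1840 (straight) → pose (0.2407, 2.1660, 0.1840)
step 6: θ'=-0.8160 (R=-1.0000) → pose (1.1521, 1.8680, -0.8160)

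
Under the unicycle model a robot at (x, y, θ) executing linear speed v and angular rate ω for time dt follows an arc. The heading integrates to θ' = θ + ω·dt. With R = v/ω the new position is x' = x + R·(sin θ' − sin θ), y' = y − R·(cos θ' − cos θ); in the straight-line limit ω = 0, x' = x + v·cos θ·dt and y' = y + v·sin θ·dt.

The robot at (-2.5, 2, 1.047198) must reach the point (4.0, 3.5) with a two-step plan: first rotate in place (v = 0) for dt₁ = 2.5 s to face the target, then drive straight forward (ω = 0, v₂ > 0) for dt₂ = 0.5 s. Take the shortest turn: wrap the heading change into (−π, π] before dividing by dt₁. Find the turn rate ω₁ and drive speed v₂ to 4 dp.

heading to target = atan2(3.5−2, 4−-2.5) = 0.2268
Δθ = wrap(0.2268 − 1.0472) = -0.8204; ω₁ = Δθ/dt₁ = -0.3282
distance = √((4−-2.5)² + (3.5−2)²) = 6.6708; v₂ = distance/dt₂ = 13.3417

ω₁ = -0.3282, v₂ = 13.3417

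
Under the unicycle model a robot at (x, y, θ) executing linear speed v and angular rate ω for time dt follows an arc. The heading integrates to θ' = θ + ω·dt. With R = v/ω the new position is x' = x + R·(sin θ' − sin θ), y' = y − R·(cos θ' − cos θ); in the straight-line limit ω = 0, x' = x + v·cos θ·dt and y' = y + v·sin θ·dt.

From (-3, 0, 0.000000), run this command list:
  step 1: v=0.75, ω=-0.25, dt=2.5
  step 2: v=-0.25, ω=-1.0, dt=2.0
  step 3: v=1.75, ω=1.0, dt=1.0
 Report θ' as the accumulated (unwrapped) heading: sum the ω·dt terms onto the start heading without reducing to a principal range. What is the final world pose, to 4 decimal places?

(-2.1050, -1.5738, -1.6250)

step 1: θ'=-0.6250 (R=-3.0000) → pose (-1.2447, -0.5671, -0.6250)
step 2: θ'=-2.6250 (R=0.2500) → pose (-1.2219, -0.1470, -2.6250)
step 3: θ'=-1.6250 (R=1.7500) → pose (-2.1050, -1.5738, -1.6250)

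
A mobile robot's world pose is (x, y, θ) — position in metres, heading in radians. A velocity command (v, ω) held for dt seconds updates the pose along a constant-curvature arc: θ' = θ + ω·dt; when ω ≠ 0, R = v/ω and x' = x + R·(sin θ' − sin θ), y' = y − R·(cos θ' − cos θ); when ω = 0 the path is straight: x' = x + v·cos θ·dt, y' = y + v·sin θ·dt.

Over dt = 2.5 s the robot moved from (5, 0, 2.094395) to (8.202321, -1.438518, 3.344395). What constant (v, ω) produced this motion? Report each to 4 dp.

v = -1.5000, ω = 0.5000

Δθ = 3.344395 − 2.094395 = 1.250000
ω = Δθ/dt = 1.250000/2.5 = 0.5000
R = Δx/(sin θ' − sin θ) = -3.0000
v = R·ω = -3.0000·0.5000 = -1.5000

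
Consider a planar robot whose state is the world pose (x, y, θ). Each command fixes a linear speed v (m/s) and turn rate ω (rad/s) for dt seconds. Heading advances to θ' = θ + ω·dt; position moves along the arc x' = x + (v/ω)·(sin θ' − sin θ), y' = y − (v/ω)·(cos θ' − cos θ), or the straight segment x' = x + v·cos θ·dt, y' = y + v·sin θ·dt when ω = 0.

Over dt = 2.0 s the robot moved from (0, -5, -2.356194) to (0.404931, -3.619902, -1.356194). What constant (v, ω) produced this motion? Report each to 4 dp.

Δθ = -1.356194 − -2.356194 = 1.000000
ω = Δθ/dt = 1.000000/2.0 = 0.5000
R = −Δy/(cos θ' − cos θ) = -1.5000
v = R·ω = -1.5000·0.5000 = -0.7500

v = -0.7500, ω = 0.5000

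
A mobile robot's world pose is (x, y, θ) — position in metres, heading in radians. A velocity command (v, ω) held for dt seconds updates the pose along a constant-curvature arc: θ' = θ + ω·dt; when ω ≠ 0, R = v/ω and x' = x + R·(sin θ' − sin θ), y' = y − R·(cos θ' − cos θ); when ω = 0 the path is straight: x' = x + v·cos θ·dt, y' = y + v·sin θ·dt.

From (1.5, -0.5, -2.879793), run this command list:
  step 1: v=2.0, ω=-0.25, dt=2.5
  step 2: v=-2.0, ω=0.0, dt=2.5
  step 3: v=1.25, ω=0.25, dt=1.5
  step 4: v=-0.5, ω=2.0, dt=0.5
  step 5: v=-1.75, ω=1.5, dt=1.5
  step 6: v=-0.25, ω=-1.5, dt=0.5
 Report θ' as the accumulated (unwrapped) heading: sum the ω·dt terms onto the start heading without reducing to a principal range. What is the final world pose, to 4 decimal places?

step 1: θ'=-3.5048 (R=-8.0000) → pose (-3.4127, -0.2507, -3.5048)
step 2: θ'=-3.5048 (straight) → pose (1.2611, -2.0270, -3.5048)
step 3: θ'=-3.1298 (R=5.0000) → pose (-0.5742, -1.7012, -3.1298)
step 4: θ'=-2.1298 (R=-0.2500) → pose (-0.3652, -1.5838, -2.1298)
step 5: θ'=0.1202 (R=-1.1667) → pose (-1.4942, 0.1932, 0.1202)
step 6: θ'=-0.6298 (R=0.1667) → pose (-1.6123, 0.2239, -0.6298)

(-1.6123, 0.2239, -0.6298)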